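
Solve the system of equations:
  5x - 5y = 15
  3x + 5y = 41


Using Cramer's rule:
Determinant D = (5)(5) - (3)(-5) = 25 + 15 = 40
Dx = (15)(5) - (41)(-5) = 75 + 205 = 280
Dy = (5)(41) - (3)(15) = 205 - 45 = 160
x = Dx/D = 280/40 = 7
y = Dy/D = 160/40 = 4

x = 7, y = 4


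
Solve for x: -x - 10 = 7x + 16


Starting with: -x - 10 = 7x + 16
Move all x terms to left: (-1 - 7)x = 16 + 10
Simplify: -8x = 26
Divide both sides by -8: x = -13/4

x = -13/4


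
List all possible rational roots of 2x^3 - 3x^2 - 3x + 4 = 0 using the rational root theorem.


Rational root theorem: possible roots are ±p/q where:
  p divides the constant term (4): p ∈ {1, 2, 4}
  q divides the leading coefficient (2): q ∈ {1, 2}

All possible rational roots: -4, -2, -1, -1/2, 1/2, 1, 2, 4

-4, -2, -1, -1/2, 1/2, 1, 2, 4


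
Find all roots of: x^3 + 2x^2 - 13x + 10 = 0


Let p(x) = x^3 + 2x^2 - 13x + 10. By the rational root theorem (leading coefficient 1), any rational root is an integer divisor of 10: try ±1, ±2, ... in turn.
Test x = 1: value = 0 ✓, so (x - 1) is a factor.
Synthetic division by (x - 1): bring down 1; 1(1) + 2 = 3; 3(1) - 13 = -10; (-10)(1) + 10 = 0 → quotient x^2 + 3x - 10, remainder 0.
Solve the quadratic x^2 + 3x - 10 = 0: discriminant = 3^2 - 4(1)(-10) = 9 + 40 = 49.
sqrt(49) = 7, so x = (-3 ± 7)/2: x = 2 or x = -5.
Collecting all roots found:

x = -5, x = 1, x = 2


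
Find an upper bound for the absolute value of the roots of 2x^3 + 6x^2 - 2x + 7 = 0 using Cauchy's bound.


Cauchy's bound: all roots r satisfy |r| <= 1 + max(|a_i/a_n|) for i = 0,...,n-1
where a_n is the leading coefficient.

Coefficients: [2, 6, -2, 7]
Leading coefficient a_n = 2
Ratios |a_i/a_n|: 3, 1, 7/2
Maximum ratio: 7/2
Cauchy's bound: |r| <= 1 + 7/2 = 9/2

Upper bound = 9/2


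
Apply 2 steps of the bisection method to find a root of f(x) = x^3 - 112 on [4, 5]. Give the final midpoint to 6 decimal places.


f(x) = x^3 - 112
f(4) = -48 < 0
f(5) = 13 > 0

Step 1: midpoint = (4.000000 + 5.000000)/2 = 4.500000
  f(4.500000) = -20.875000
  f(mid) < 0, so root is in [4.500000, 5.000000]

Step 2: midpoint = (4.500000 + 5.000000)/2 = 4.750000
  f(4.750000) = -4.828125
  f(mid) < 0, so root is in [4.750000, 5.000000]

midpoint = 4.750000


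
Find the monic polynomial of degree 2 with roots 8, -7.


A monic polynomial with roots 8, -7 is:
p(x) = (x - 8)(x + 7)
After multiplying by (x - 8): x - 8
After multiplying by (x + 7): x^2 - x - 56

x^2 - x - 56


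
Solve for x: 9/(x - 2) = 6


Multiply both sides by (x - 2): 9 = 6(x - 2)
Distribute: 9 = 6x - 12
6x = 9 + 12 = 21
x = 7/2

x = 7/2


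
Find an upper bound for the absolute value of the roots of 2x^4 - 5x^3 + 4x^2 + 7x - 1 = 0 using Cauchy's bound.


Cauchy's bound: all roots r satisfy |r| <= 1 + max(|a_i/a_n|) for i = 0,...,n-1
where a_n is the leading coefficient.

Coefficients: [2, -5, 4, 7, -1]
Leading coefficient a_n = 2
Ratios |a_i/a_n|: 5/2, 2, 7/2, 1/2
Maximum ratio: 7/2
Cauchy's bound: |r| <= 1 + 7/2 = 9/2

Upper bound = 9/2


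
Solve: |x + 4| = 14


An absolute value equation |expr| = 14 gives two cases:
Case 1: x + 4 = 14
  x = 10, so x = 10
Case 2: x + 4 = -14
  x = -18, so x = -18

x = -18, x = 10


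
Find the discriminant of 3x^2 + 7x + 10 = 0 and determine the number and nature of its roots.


For ax^2 + bx + c = 0, discriminant D = b^2 - 4ac
Here a = 3, b = 7, c = 10
D = (7)^2 - 4(3)(10) = 49 - 120 = -71

D = -71 < 0
The equation has no real roots (2 complex conjugate roots).

Discriminant = -71, no real roots (2 complex conjugate roots)


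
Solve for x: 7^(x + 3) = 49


Express both sides with the same base.
49 = 7^2
Since the bases match, equate exponents: x + 3 = 2
So x = 2 - (3) = -1

x = -1


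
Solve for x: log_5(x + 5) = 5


Convert to exponential form: x + 5 = 5^5 = 3125
x = 3125 - 5 = 3120
Check: log_5(3120 + 5) = log_5(3125) = log_5(3125) = 5 ✓

x = 3120


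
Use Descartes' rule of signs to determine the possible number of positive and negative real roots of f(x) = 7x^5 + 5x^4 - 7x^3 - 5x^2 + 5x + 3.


Descartes' rule of signs:

For positive roots, count sign changes in f(x) = 7x^5 + 5x^4 - 7x^3 - 5x^2 + 5x + 3:
Signs of coefficients: +, +, -, -, +, +
Number of sign changes: 2
Possible positive real roots: 2, 0

For negative roots, examine f(-x) = -7x^5 + 5x^4 + 7x^3 - 5x^2 - 5x + 3:
Signs of coefficients: -, +, +, -, -, +
Number of sign changes: 3
Possible negative real roots: 3, 1

Positive roots: 2 or 0; Negative roots: 3 or 1


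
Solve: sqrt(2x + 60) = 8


Square both sides: 2x + 60 = 8^2 = 64
2x = 64 - 60 = 4
x = 2
Check: sqrt(2*2 + 60) = sqrt(64) = 8 ✓

x = 2


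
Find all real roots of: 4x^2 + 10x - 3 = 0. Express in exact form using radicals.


Using the quadratic formula: x = (-b ± sqrt(b^2 - 4ac)) / (2a)
Here a = 4, b = 10, c = -3
Discriminant = b^2 - 4ac = 10^2 - 4(4)(-3) = 100 + 48 = 148
Since discriminant = 148 > 0, there are two real roots.
x = (-10 ± 2*sqrt(37)) / 8
Simplifying: x = (-5 ± sqrt(37)) / 4
Numerically: x ≈ 0.2707 or x ≈ -2.7707

x = (-5 + sqrt(37)) / 4 or x = (-5 - sqrt(37)) / 4


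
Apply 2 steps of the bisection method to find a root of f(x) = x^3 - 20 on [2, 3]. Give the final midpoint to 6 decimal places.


f(x) = x^3 - 20
f(2) = -12 < 0
f(3) = 7 > 0

Step 1: midpoint = (2.000000 + 3.000000)/2 = 2.500000
  f(2.500000) = -4.375000
  f(mid) < 0, so root is in [2.500000, 3.000000]

Step 2: midpoint = (2.500000 + 3.000000)/2 = 2.750000
  f(2.750000) = 0.796875
  f(mid) > 0, so root is in [2.500000, 2.750000]

midpoint = 2.750000


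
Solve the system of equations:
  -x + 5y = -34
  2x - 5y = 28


Using Cramer's rule:
Determinant D = (-1)(-5) - (2)(5) = 5 - 10 = -5
Dx = (-34)(-5) - (28)(5) = 170 - 140 = 30
Dy = (-1)(28) - (2)(-34) = -28 + 68 = 40
x = Dx/D = 30/-5 = -6
y = Dy/D = 40/-5 = -8

x = -6, y = -8


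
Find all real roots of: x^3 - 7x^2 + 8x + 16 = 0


Let p(x) = x^3 - 7x^2 + 8x + 16. By the rational root theorem (leading coefficient 1), any rational root is an integer divisor of 16: try ±1, ±2, ... in turn.
Test x = 1: value = 18 ≠ 0.
Test x = -1: value = 0 ✓, so (x + 1) is a factor.
Synthetic division by (x + 1): bring down 1; 1(-1) - 7 = -8; (-8)(-1) + 8 = 16; 16(-1) + 16 = 0 → quotient x^2 - 8x + 16, remainder 0.
Solve the quadratic x^2 - 8x + 16 = 0: discriminant = (-8)^2 - 4(1)(16) = 64 - 64 = 0.
Discriminant = 0, so a double root: x = 8/2 = 4.

x = -1, x = 4 (multiplicity 2)


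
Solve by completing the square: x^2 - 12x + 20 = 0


Start: x^2 - 12x + 20 = 0
Move constant: x^2 - 12x = -20
Half of -12 is -6, squared is 36
Add 36 to both sides: x^2 - 12x + 36 = 16
(x - 6)^2 = 16
x - 6 = ±4
x = 6 + 4 = 10 or x = 6 - 4 = 2

x = 2, x = 10


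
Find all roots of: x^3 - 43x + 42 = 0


Let p(x) = x^3 - 43x + 42. By the rational root theorem (leading coefficient 1), any rational root is an integer divisor of 42: try ±1, ±2, ... in turn.
Test x = 1: value = 0 ✓, so (x - 1) is a factor.
Synthetic division by (x - 1): bring down 1; 1(1) + 0 = 1; 1(1) - 43 = -42; (-42)(1) + 42 = 0 → quotient x^2 + x - 42, remainder 0.
Solve the quadratic x^2 + x - 42 = 0: discriminant = 1^2 - 4(1)(-42) = 1 + 168 = 169.
sqrt(169) = 13, so x = (-1 ± 13)/2: x = 6 or x = -7.
Collecting all roots found:

x = -7, x = 1, x = 6


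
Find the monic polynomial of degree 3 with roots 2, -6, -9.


A monic polynomial with roots 2, -6, -9 is:
p(x) = (x - 2)(x + 6)(x + 9)
After multiplying by (x - 2): x - 2
After multiplying by (x + 6): x^2 + 4x - 12
After multiplying by (x + 9): x^3 + 13x^2 + 24x - 108

x^3 + 13x^2 + 24x - 108


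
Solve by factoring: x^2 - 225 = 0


We need two numbers that multiply to -225 and add to 0.
Those numbers are 15 and -15 (since 15 * (-15) = -225 and 15 + (-15) = 0).
So x^2 - 225 = (x + 15)(x - 15) = 0
Setting each factor to zero: x = -15 or x = 15

x = -15, x = 15


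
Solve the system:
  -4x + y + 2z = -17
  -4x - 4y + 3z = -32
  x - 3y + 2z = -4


Using Cramer's rule. Expand each determinant along the first row.
D  = (-4)*[(-4)*2 - 3*(-3)] - 1*[(-4)*2 - 3*1] + 2*[(-4)*(-3) - (-4)*1]
  = (-4)*(1) - 1*(-11) + 2*(16) = 39
Dx = (-17)*[(-4)*2 - 3*(-3)] - 1*[(-32)*2 - 3*(-4)] + 2*[(-32)*(-3) - (-4)*(-4)]
  = (-17)*(1) - 1*(-52) + 2*(80) = 195
Dy = (-4)*[(-32)*2 - 3*(-4)] - (-17)*[(-4)*2 - 3*1] + 2*[(-4)*(-4) - (-32)*1]
  = (-4)*(-52) - (-17)*(-11) + 2*(48) = 117
Dz = (-4)*[(-4)*(-4) - (-32)*(-3)] - 1*[(-4)*(-4) - (-32)*1] + (-17)*[(-4)*(-3) - (-4)*1]
  = (-4)*(-80) - 1*(48) + (-17)*(16) = 0
x = Dx/D = 195/39 = 5, y = Dy/D = 117/39 = 3, z = Dz/D = 0/39 = 0
Check eq1: (-4)(5) + (1)(3) + (2)(0) = -17 = -17 ✓
Check eq2: (-4)(5) + (-4)(3) + (3)(0) = -32 = -32 ✓
Check eq3: (1)(5) + (-3)(3) + (2)(0) = -4 = -4 ✓

x = 5, y = 3, z = 0


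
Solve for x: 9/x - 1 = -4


Subtract -1 from both sides: 9/x = -3
Multiply both sides by x: 9 = -3 * x
Divide by -3: x = -3

x = -3


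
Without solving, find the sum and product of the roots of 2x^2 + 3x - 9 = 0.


By Vieta's formulas for ax^2 + bx + c = 0:
  Sum of roots = -b/a
  Product of roots = c/a

Here a = 2, b = 3, c = -9
Sum = -(3)/2 = -3/2
Product = -9/2 = -9/2

Sum = -3/2, Product = -9/2


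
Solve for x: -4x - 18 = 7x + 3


Starting with: -4x - 18 = 7x + 3
Move all x terms to left: (-4 - 7)x = 3 + 18
Simplify: -11x = 21
Divide both sides by -11: x = -21/11

x = -21/11


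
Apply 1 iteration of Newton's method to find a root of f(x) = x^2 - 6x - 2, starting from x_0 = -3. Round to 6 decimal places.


Newton's method: x_(n+1) = x_n - f(x_n)/f'(x_n)
f(x) = x^2 - 6x - 2
f'(x) = 2x - 6

Iteration 1:
  f(-3.000000) = 25.000000
  f'(-3.000000) = -12.000000
  x_1 = -3.000000 - (25.000000)/(-12.000000) = -0.916667

x_1 = -0.916667


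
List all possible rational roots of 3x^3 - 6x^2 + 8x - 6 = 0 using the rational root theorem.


Rational root theorem: possible roots are ±p/q where:
  p divides the constant term (-6): p ∈ {1, 2, 3, 6}
  q divides the leading coefficient (3): q ∈ {1, 3}

All possible rational roots: -6, -3, -2, -1, -2/3, -1/3, 1/3, 2/3, 1, 2, 3, 6

-6, -3, -2, -1, -2/3, -1/3, 1/3, 2/3, 1, 2, 3, 6


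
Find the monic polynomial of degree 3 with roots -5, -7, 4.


A monic polynomial with roots -5, -7, 4 is:
p(x) = (x + 5)(x + 7)(x - 4)
After multiplying by (x + 5): x + 5
After multiplying by (x + 7): x^2 + 12x + 35
After multiplying by (x - 4): x^3 + 8x^2 - 13x - 140

x^3 + 8x^2 - 13x - 140


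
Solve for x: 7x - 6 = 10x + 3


Starting with: 7x - 6 = 10x + 3
Move all x terms to left: (7 - 10)x = 3 + 6
Simplify: -3x = 9
Divide both sides by -3: x = -3

x = -3


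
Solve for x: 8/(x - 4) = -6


Multiply both sides by (x - 4): 8 = -6(x - 4)
Distribute: 8 = -6x + 24
-6x = 8 - 24 = -16
x = 8/3

x = 8/3


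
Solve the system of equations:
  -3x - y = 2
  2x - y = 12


Using Cramer's rule:
Determinant D = (-3)(-1) - (2)(-1) = 3 + 2 = 5
Dx = (2)(-1) - (12)(-1) = -2 + 12 = 10
Dy = (-3)(12) - (2)(2) = -36 - 4 = -40
x = Dx/D = 10/5 = 2
y = Dy/D = -40/5 = -8

x = 2, y = -8


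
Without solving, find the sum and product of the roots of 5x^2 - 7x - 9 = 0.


By Vieta's formulas for ax^2 + bx + c = 0:
  Sum of roots = -b/a
  Product of roots = c/a

Here a = 5, b = -7, c = -9
Sum = -(-7)/5 = 7/5
Product = -9/5 = -9/5

Sum = 7/5, Product = -9/5


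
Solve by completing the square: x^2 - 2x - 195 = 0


Start: x^2 - 2x - 195 = 0
Move constant: x^2 - 2x = 195
Half of -2 is -1, squared is 1
Add 1 to both sides: x^2 - 2x + 1 = 196
(x - 1)^2 = 196
x - 1 = ±14
x = 1 + 14 = 15 or x = 1 - 14 = -13

x = -13, x = 15


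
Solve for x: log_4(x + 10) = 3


Convert to exponential form: x + 10 = 4^3 = 64
x = 64 - 10 = 54
Check: log_4(54 + 10) = log_4(64) = log_4(64) = 3 ✓

x = 54


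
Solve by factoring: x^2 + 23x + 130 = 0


We need two numbers that multiply to 130 and add to 23.
Those numbers are 13 and 10 (since 13 * 10 = 130 and 13 + 10 = 23).
So x^2 + 23x + 130 = (x + 13)(x + 10) = 0
Setting each factor to zero: x = -13 or x = -10

x = -13, x = -10


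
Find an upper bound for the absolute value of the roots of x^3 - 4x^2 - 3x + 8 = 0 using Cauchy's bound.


Cauchy's bound: all roots r satisfy |r| <= 1 + max(|a_i/a_n|) for i = 0,...,n-1
where a_n is the leading coefficient.

Coefficients: [1, -4, -3, 8]
Leading coefficient a_n = 1
Ratios |a_i/a_n|: 4, 3, 8
Maximum ratio: 8
Cauchy's bound: |r| <= 1 + 8 = 9

Upper bound = 9


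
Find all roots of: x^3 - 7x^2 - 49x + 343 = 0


Let p(x) = x^3 - 7x^2 - 49x + 343. By the rational root theorem (leading coefficient 1), any rational root is an integer divisor of 343: try ±1, ±2, ... in turn.
Test x = 1: value = 288 ≠ 0.
Test x = -1: value = 384 ≠ 0.
Test x = 7: value = 0 ✓, so (x - 7) is a factor.
Synthetic division by (x - 7): bring down 1; 1(7) - 7 = 0; 0(7) - 49 = -49; (-49)(7) + 343 = 0 → quotient x^2 - 49, remainder 0.
Solve the quadratic x^2 - 49 = 0: discriminant = 0^2 - 4(1)(-49) = 0 + 196 = 196.
sqrt(196) = 14, so x = (0 ± 14)/2: x = 7 or x = -7.
Collecting all roots found:

x = -7, x = 7 (multiplicity 2)


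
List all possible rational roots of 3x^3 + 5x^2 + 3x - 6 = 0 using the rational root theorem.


Rational root theorem: possible roots are ±p/q where:
  p divides the constant term (-6): p ∈ {1, 2, 3, 6}
  q divides the leading coefficient (3): q ∈ {1, 3}

All possible rational roots: -6, -3, -2, -1, -2/3, -1/3, 1/3, 2/3, 1, 2, 3, 6

-6, -3, -2, -1, -2/3, -1/3, 1/3, 2/3, 1, 2, 3, 6


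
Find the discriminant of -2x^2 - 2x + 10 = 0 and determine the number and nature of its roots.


For ax^2 + bx + c = 0, discriminant D = b^2 - 4ac
Here a = -2, b = -2, c = 10
D = (-2)^2 - 4(-2)(10) = 4 + 80 = 84

D = 84 > 0 but not a perfect square
The equation has 2 distinct real irrational roots.

Discriminant = 84, 2 distinct real irrational roots


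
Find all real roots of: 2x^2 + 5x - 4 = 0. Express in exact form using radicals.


Using the quadratic formula: x = (-b ± sqrt(b^2 - 4ac)) / (2a)
Here a = 2, b = 5, c = -4
Discriminant = b^2 - 4ac = 5^2 - 4(2)(-4) = 25 + 32 = 57
Since discriminant = 57 > 0, there are two real roots.
x = (-5 ± sqrt(57)) / 4
Numerically: x ≈ 0.6375 or x ≈ -3.1375

x = (-5 + sqrt(57)) / 4 or x = (-5 - sqrt(57)) / 4


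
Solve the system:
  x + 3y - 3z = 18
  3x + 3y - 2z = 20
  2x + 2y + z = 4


Using Cramer's rule. Expand each determinant along the first row.
D  = 1*[3*1 - (-2)*2] - 3*[3*1 - (-2)*2] + (-3)*[3*2 - 3*2]
  = 1*(7) - 3*(7) + (-3)*(0) = -14
Dx = 18*[3*1 - (-2)*2] - 3*[20*1 - (-2)*4] + (-3)*[20*2 - 3*4]
  = 18*(7) - 3*(28) + (-3)*(28) = -42
Dy = 1*[20*1 - (-2)*4] - 18*[3*1 - (-2)*2] + (-3)*[3*4 - 20*2]
  = 1*(28) - 18*(7) + (-3)*(-28) = -14
Dz = 1*[3*4 - 20*2] - 3*[3*4 - 20*2] + 18*[3*2 - 3*2]
  = 1*(-28) - 3*(-28) + 18*(0) = 56
x = Dx/D = -42/-14 = 3, y = Dy/D = -14/-14 = 1, z = Dz/D = 56/-14 = -4
Check eq1: (1)(3) + (3)(1) + (-3)(-4) = 18 = 18 ✓
Check eq2: (3)(3) + (3)(1) + (-2)(-4) = 20 = 20 ✓
Check eq3: (2)(3) + (2)(1) + (1)(-4) = 4 = 4 ✓

x = 3, y = 1, z = -4


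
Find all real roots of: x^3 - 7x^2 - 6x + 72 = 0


Let p(x) = x^3 - 7x^2 - 6x + 72. By the rational root theorem (leading coefficient 1), any rational root is an integer divisor of 72: try ±1, ±2, ... in turn.
Test x = 1: value = 60 ≠ 0.
Test x = -1: value = 70 ≠ 0.
Test x = 2: value = 40 ≠ 0.
Test x = -2: value = 48 ≠ 0.
Test x = 3: value = 18 ≠ 0.
Test x = -3: value = 0 ✓, so (x + 3) is a factor.
Synthetic division by (x + 3): bring down 1; 1(-3) - 7 = -10; (-10)(-3) - 6 = 24; 24(-3) + 72 = 0 → quotient x^2 - 10x + 24, remainder 0.
Solve the quadratic x^2 - 10x + 24 = 0: discriminant = (-10)^2 - 4(1)(24) = 100 - 96 = 4.
sqrt(4) = 2, so x = (10 ± 2)/2: x = 6 or x = 4.

x = -3, x = 4, x = 6


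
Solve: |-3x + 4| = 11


An absolute value equation |expr| = 11 gives two cases:
Case 1: -3x + 4 = 11
  -3x = 7, so x = -7/3
Case 2: -3x + 4 = -11
  -3x = -15, so x = 5

x = -7/3, x = 5


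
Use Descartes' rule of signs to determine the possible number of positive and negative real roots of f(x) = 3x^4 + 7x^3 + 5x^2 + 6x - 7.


Descartes' rule of signs:

For positive roots, count sign changes in f(x) = 3x^4 + 7x^3 + 5x^2 + 6x - 7:
Signs of coefficients: +, +, +, +, -
Number of sign changes: 1
Possible positive real roots: 1

For negative roots, examine f(-x) = 3x^4 - 7x^3 + 5x^2 - 6x - 7:
Signs of coefficients: +, -, +, -, -
Number of sign changes: 3
Possible negative real roots: 3, 1

Positive roots: 1; Negative roots: 3 or 1


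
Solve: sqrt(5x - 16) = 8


Square both sides: 5x - 16 = 8^2 = 64
5x = 64 + 16 = 80
x = 16
Check: sqrt(5*16 - 16) = sqrt(64) = 8 ✓

x = 16


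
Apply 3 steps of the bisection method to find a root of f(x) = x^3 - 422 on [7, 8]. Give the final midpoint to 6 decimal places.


f(x) = x^3 - 422
f(7) = -79 < 0
f(8) = 90 > 0

Step 1: midpoint = (7.000000 + 8.000000)/2 = 7.500000
  f(7.500000) = -0.125000
  f(mid) < 0, so root is in [7.500000, 8.000000]

Step 2: midpoint = (7.500000 + 8.000000)/2 = 7.750000
  f(7.750000) = 43.484375
  f(mid) > 0, so root is in [7.500000, 7.750000]

Step 3: midpoint = (7.500000 + 7.750000)/2 = 7.625000
  f(7.625000) = 21.322266
  f(mid) > 0, so root is in [7.500000, 7.625000]

midpoint = 7.625000


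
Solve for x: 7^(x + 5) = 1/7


Express both sides with the same base.
1/7 = 7^(-1)
Since the bases match, equate exponents: x + 5 = -1
So x = -1 - (5) = -6

x = -6


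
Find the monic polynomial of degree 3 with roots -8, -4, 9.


A monic polynomial with roots -8, -4, 9 is:
p(x) = (x + 8)(x + 4)(x - 9)
After multiplying by (x + 8): x + 8
After multiplying by (x + 4): x^2 + 12x + 32
After multiplying by (x - 9): x^3 + 3x^2 - 76x - 288

x^3 + 3x^2 - 76x - 288


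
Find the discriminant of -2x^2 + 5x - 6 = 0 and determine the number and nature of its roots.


For ax^2 + bx + c = 0, discriminant D = b^2 - 4ac
Here a = -2, b = 5, c = -6
D = (5)^2 - 4(-2)(-6) = 25 - 48 = -23

D = -23 < 0
The equation has no real roots (2 complex conjugate roots).

Discriminant = -23, no real roots (2 complex conjugate roots)


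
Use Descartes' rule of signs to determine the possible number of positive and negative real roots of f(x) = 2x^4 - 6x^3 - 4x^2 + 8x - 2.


Descartes' rule of signs:

For positive roots, count sign changes in f(x) = 2x^4 - 6x^3 - 4x^2 + 8x - 2:
Signs of coefficients: +, -, -, +, -
Number of sign changes: 3
Possible positive real roots: 3, 1

For negative roots, examine f(-x) = 2x^4 + 6x^3 - 4x^2 - 8x - 2:
Signs of coefficients: +, +, -, -, -
Number of sign changes: 1
Possible negative real roots: 1

Positive roots: 3 or 1; Negative roots: 1


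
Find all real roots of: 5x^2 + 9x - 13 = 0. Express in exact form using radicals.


Using the quadratic formula: x = (-b ± sqrt(b^2 - 4ac)) / (2a)
Here a = 5, b = 9, c = -13
Discriminant = b^2 - 4ac = 9^2 - 4(5)(-13) = 81 + 260 = 341
Since discriminant = 341 > 0, there are two real roots.
x = (-9 ± sqrt(341)) / 10
Numerically: x ≈ 0.9466 or x ≈ -2.7466

x = (-9 + sqrt(341)) / 10 or x = (-9 - sqrt(341)) / 10


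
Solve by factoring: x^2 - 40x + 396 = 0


We need two numbers that multiply to 396 and add to -40.
Those numbers are -18 and -22 (since (-18) * (-22) = 396 and (-18) + (-22) = -40).
So x^2 - 40x + 396 = (x - 18)(x - 22) = 0
Setting each factor to zero: x = 18 or x = 22

x = 18, x = 22


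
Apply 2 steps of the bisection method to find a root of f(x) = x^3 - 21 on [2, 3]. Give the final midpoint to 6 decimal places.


f(x) = x^3 - 21
f(2) = -13 < 0
f(3) = 6 > 0

Step 1: midpoint = (2.000000 + 3.000000)/2 = 2.500000
  f(2.500000) = -5.375000
  f(mid) < 0, so root is in [2.500000, 3.000000]

Step 2: midpoint = (2.500000 + 3.000000)/2 = 2.750000
  f(2.750000) = -0.203125
  f(mid) < 0, so root is in [2.750000, 3.000000]

midpoint = 2.750000


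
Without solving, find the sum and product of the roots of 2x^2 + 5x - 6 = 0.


By Vieta's formulas for ax^2 + bx + c = 0:
  Sum of roots = -b/a
  Product of roots = c/a

Here a = 2, b = 5, c = -6
Sum = -(5)/2 = -5/2
Product = -6/2 = -3

Sum = -5/2, Product = -3


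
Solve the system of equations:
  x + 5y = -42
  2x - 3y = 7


Using Cramer's rule:
Determinant D = (1)(-3) - (2)(5) = -3 - 10 = -13
Dx = (-42)(-3) - (7)(5) = 126 - 35 = 91
Dy = (1)(7) - (2)(-42) = 7 + 84 = 91
x = Dx/D = 91/-13 = -7
y = Dy/D = 91/-13 = -7

x = -7, y = -7


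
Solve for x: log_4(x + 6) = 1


Convert to exponential form: x + 6 = 4^1 = 4
x = 4 - 6 = -2
Check: log_4(-2 + 6) = log_4(4) = log_4(4) = 1 ✓

x = -2


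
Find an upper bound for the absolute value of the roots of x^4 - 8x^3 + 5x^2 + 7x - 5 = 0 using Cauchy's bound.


Cauchy's bound: all roots r satisfy |r| <= 1 + max(|a_i/a_n|) for i = 0,...,n-1
where a_n is the leading coefficient.

Coefficients: [1, -8, 5, 7, -5]
Leading coefficient a_n = 1
Ratios |a_i/a_n|: 8, 5, 7, 5
Maximum ratio: 8
Cauchy's bound: |r| <= 1 + 8 = 9

Upper bound = 9


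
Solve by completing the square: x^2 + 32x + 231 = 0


Start: x^2 + 32x + 231 = 0
Move constant: x^2 + 32x = -231
Half of 32 is 16, squared is 256
Add 256 to both sides: x^2 + 32x + 256 = 25
(x + 16)^2 = 25
x + 16 = ±5
x = -16 + 5 = -11 or x = -16 - 5 = -21

x = -21, x = -11


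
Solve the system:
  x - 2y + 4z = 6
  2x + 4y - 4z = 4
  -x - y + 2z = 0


Using Cramer's rule. Expand each determinant along the first row.
D  = 1*[4*2 - (-4)*(-1)] - (-2)*[2*2 - (-4)*(-1)] + 4*[2*(-1) - 4*(-1)]
  = 1*(4) - (-2)*(0) + 4*(2) = 12
Dx = 6*[4*2 - (-4)*(-1)] - (-2)*[4*2 - (-4)*0] + 4*[4*(-1) - 4*0]
  = 6*(4) - (-2)*(8) + 4*(-4) = 24
Dy = 1*[4*2 - (-4)*0] - 6*[2*2 - (-4)*(-1)] + 4*[2*0 - 4*(-1)]
  = 1*(8) - 6*(0) + 4*(4) = 24
Dz = 1*[4*0 - 4*(-1)] - (-2)*[2*0 - 4*(-1)] + 6*[2*(-1) - 4*(-1)]
  = 1*(4) - (-2)*(4) + 6*(2) = 24
x = Dx/D = 24/12 = 2, y = Dy/D = 24/12 = 2, z = Dz/D = 24/12 = 2
Check eq1: (1)(2) + (-2)(2) + (4)(2) = 6 = 6 ✓
Check eq2: (2)(2) + (4)(2) + (-4)(2) = 4 = 4 ✓
Check eq3: (-1)(2) + (-1)(2) + (2)(2) = 0 = 0 ✓

x = 2, y = 2, z = 2


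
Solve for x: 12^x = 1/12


Express both sides with the same base.
1/12 = 12^(-1)
Since the bases match: x = -1

x = -1


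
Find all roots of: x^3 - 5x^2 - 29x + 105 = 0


Let p(x) = x^3 - 5x^2 - 29x + 105. By the rational root theorem (leading coefficient 1), any rational root is an integer divisor of 105: try ±1, ±2, ... in turn.
Test x = 1: value = 72 ≠ 0.
Test x = -1: value = 128 ≠ 0.
Test x = 3: value = 0 ✓, so (x - 3) is a factor.
Synthetic division by (x - 3): bring down 1; 1(3) - 5 = -2; (-2)(3) - 29 = -35; (-35)(3) + 105 = 0 → quotient x^2 - 2x - 35, remainder 0.
Solve the quadratic x^2 - 2x - 35 = 0: discriminant = (-2)^2 - 4(1)(-35) = 4 + 140 = 144.
sqrt(144) = 12, so x = (2 ± 12)/2: x = 7 or x = -5.
Collecting all roots found:

x = -5, x = 3, x = 7


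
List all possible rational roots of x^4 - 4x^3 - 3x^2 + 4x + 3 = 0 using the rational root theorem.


Rational root theorem: possible roots are ±p/q where:
  p divides the constant term (3): p ∈ {1, 3}
  q divides the leading coefficient (1): q ∈ {1}

All possible rational roots: -3, -1, 1, 3

-3, -1, 1, 3


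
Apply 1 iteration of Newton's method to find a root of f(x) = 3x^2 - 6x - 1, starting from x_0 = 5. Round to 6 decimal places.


Newton's method: x_(n+1) = x_n - f(x_n)/f'(x_n)
f(x) = 3x^2 - 6x - 1
f'(x) = 6x - 6

Iteration 1:
  f(5.000000) = 44.000000
  f'(5.000000) = 24.000000
  x_1 = 5.000000 - (44.000000)/(24.000000) = 3.166667

x_1 = 3.166667


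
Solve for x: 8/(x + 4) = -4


Multiply both sides by (x + 4): 8 = -4(x + 4)
Distribute: 8 = -4x - 16
-4x = 8 + 16 = 24
x = -6

x = -6


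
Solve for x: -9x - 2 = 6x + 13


Starting with: -9x - 2 = 6x + 13
Move all x terms to left: (-9 - 6)x = 13 + 2
Simplify: -15x = 15
Divide both sides by -15: x = -1

x = -1


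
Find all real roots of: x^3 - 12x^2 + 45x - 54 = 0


Let p(x) = x^3 - 12x^2 + 45x - 54. By the rational root theorem (leading coefficient 1), any rational root is an integer divisor of 54: try ±1, ±2, ... in turn.
Test x = 1: value = -20 ≠ 0.
Test x = -1: value = -112 ≠ 0.
Test x = 2: value = -4 ≠ 0.
Test x = -2: value = -200 ≠ 0.
Test x = 3: value = 0 ✓, so (x - 3) is a factor.
Synthetic division by (x - 3): bring down 1; 1(3) - 12 = -9; (-9)(3) + 45 = 18; 18(3) - 54 = 0 → quotient x^2 - 9x + 18, remainder 0.
Solve the quadratic x^2 - 9x + 18 = 0: discriminant = (-9)^2 - 4(1)(18) = 81 - 72 = 9.
sqrt(9) = 3, so x = (9 ± 3)/2: x = 6 or x = 3.

x = 3 (multiplicity 2), x = 6


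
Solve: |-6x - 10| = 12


An absolute value equation |expr| = 12 gives two cases:
Case 1: -6x - 10 = 12
  -6x = 22, so x = -11/3
Case 2: -6x - 10 = -12
  -6x = -2, so x = 1/3

x = -11/3, x = 1/3


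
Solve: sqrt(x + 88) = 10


Square both sides: x + 88 = 10^2 = 100
x = 100 - 88 = 12
x = 12
Check: sqrt(1*12 + 88) = sqrt(100) = 10 ✓

x = 12


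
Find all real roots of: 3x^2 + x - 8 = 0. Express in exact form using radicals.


Using the quadratic formula: x = (-b ± sqrt(b^2 - 4ac)) / (2a)
Here a = 3, b = 1, c = -8
Discriminant = b^2 - 4ac = 1^2 - 4(3)(-8) = 1 + 96 = 97
Since discriminant = 97 > 0, there are two real roots.
x = (-1 ± sqrt(97)) / 6
Numerically: x ≈ 1.4748 or x ≈ -1.8081

x = (-1 + sqrt(97)) / 6 or x = (-1 - sqrt(97)) / 6


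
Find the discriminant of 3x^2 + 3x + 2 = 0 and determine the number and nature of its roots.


For ax^2 + bx + c = 0, discriminant D = b^2 - 4ac
Here a = 3, b = 3, c = 2
D = (3)^2 - 4(3)(2) = 9 - 24 = -15

D = -15 < 0
The equation has no real roots (2 complex conjugate roots).

Discriminant = -15, no real roots (2 complex conjugate roots)


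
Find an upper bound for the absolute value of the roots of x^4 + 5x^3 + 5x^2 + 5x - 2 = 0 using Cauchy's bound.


Cauchy's bound: all roots r satisfy |r| <= 1 + max(|a_i/a_n|) for i = 0,...,n-1
where a_n is the leading coefficient.

Coefficients: [1, 5, 5, 5, -2]
Leading coefficient a_n = 1
Ratios |a_i/a_n|: 5, 5, 5, 2
Maximum ratio: 5
Cauchy's bound: |r| <= 1 + 5 = 6

Upper bound = 6


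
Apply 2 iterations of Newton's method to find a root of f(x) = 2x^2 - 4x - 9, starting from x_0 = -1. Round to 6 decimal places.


Newton's method: x_(n+1) = x_n - f(x_n)/f'(x_n)
f(x) = 2x^2 - 4x - 9
f'(x) = 4x - 4

Iteration 1:
  f(-1.000000) = -3.000000
  f'(-1.000000) = -8.000000
  x_1 = -1.000000 - (-3.000000)/(-8.000000) = -1.375000

Iteration 2:
  f(-1.375000) = 0.281250
  f'(-1.375000) = -9.500000
  x_2 = -1.375000 - (0.281250)/(-9.500000) = -1.345395

x_2 = -1.345395


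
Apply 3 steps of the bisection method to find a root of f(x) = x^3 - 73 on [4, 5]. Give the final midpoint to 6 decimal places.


f(x) = x^3 - 73
f(4) = -9 < 0
f(5) = 52 > 0

Step 1: midpoint = (4.000000 + 5.000000)/2 = 4.500000
  f(4.500000) = 18.125000
  f(mid) > 0, so root is in [4.000000, 4.500000]

Step 2: midpoint = (4.000000 + 4.500000)/2 = 4.250000
  f(4.250000) = 3.765625
  f(mid) > 0, so root is in [4.000000, 4.250000]

Step 3: midpoint = (4.000000 + 4.250000)/2 = 4.125000
  f(4.125000) = -2.810547
  f(mid) < 0, so root is in [4.125000, 4.250000]

midpoint = 4.125000


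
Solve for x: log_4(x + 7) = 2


Convert to exponential form: x + 7 = 4^2 = 16
x = 16 - 7 = 9
Check: log_4(9 + 7) = log_4(16) = log_4(16) = 2 ✓

x = 9


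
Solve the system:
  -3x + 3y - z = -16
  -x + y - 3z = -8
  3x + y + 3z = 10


Using Cramer's rule. Expand each determinant along the first row.
D  = (-3)*[1*3 - (-3)*1] - 3*[(-1)*3 - (-3)*3] + (-1)*[(-1)*1 - 1*3]
  = (-3)*(6) - 3*(6) + (-1)*(-4) = -32
Dx = (-16)*[1*3 - (-3)*1] - 3*[(-8)*3 - (-3)*10] + (-1)*[(-8)*1 - 1*10]
  = (-16)*(6) - 3*(6) + (-1)*(-18) = -96
Dy = (-3)*[(-8)*3 - (-3)*10] - (-16)*[(-1)*3 - (-3)*3] + (-1)*[(-1)*10 - (-8)*3]
  = (-3)*(6) - (-16)*(6) + (-1)*(14) = 64
Dz = (-3)*[1*10 - (-8)*1] - 3*[(-1)*10 - (-8)*3] + (-16)*[(-1)*1 - 1*3]
  = (-3)*(18) - 3*(14) + (-16)*(-4) = -32
x = Dx/D = -96/-32 = 3, y = Dy/D = 64/-32 = -2, z = Dz/D = -32/-32 = 1
Check eq1: (-3)(3) + (3)(-2) + (-1)(1) = -16 = -16 ✓
Check eq2: (-1)(3) + (1)(-2) + (-3)(1) = -8 = -8 ✓
Check eq3: (3)(3) + (1)(-2) + (3)(1) = 10 = 10 ✓

x = 3, y = -2, z = 1


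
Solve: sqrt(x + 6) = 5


Square both sides: x + 6 = 5^2 = 25
x = 25 - 6 = 19
x = 19
Check: sqrt(1*19 + 6) = sqrt(25) = 5 ✓

x = 19


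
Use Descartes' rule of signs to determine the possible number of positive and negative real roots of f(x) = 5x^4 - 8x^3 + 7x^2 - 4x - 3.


Descartes' rule of signs:

For positive roots, count sign changes in f(x) = 5x^4 - 8x^3 + 7x^2 - 4x - 3:
Signs of coefficients: +, -, +, -, -
Number of sign changes: 3
Possible positive real roots: 3, 1

For negative roots, examine f(-x) = 5x^4 + 8x^3 + 7x^2 + 4x - 3:
Signs of coefficients: +, +, +, +, -
Number of sign changes: 1
Possible negative real roots: 1

Positive roots: 3 or 1; Negative roots: 1


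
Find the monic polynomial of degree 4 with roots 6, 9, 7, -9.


A monic polynomial with roots 6, 9, 7, -9 is:
p(x) = (x - 6)(x - 9)(x - 7)(x + 9)
After multiplying by (x - 6): x - 6
After multiplying by (x - 9): x^2 - 15x + 54
After multiplying by (x - 7): x^3 - 22x^2 + 159x - 378
After multiplying by (x + 9): x^4 - 13x^3 - 39x^2 + 1053x - 3402

x^4 - 13x^3 - 39x^2 + 1053x - 3402


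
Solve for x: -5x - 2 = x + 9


Starting with: -5x - 2 = x + 9
Move all x terms to left: (-5 - 1)x = 9 + 2
Simplify: -6x = 11
Divide both sides by -6: x = -11/6

x = -11/6


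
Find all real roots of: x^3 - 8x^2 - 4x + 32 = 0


Let p(x) = x^3 - 8x^2 - 4x + 32. By the rational root theorem (leading coefficient 1), any rational root is an integer divisor of 32: try ±1, ±2, ... in turn.
Test x = 1: value = 21 ≠ 0.
Test x = -1: value = 27 ≠ 0.
Test x = 2: value = 0 ✓, so (x - 2) is a factor.
Synthetic division by (x - 2): bring down 1; 1(2) - 8 = -6; (-6)(2) - 4 = -16; (-16)(2) + 32 = 0 → quotient x^2 - 6x - 16, remainder 0.
Solve the quadratic x^2 - 6x - 16 = 0: discriminant = (-6)^2 - 4(1)(-16) = 36 + 64 = 100.
sqrt(100) = 10, so x = (6 ± 10)/2: x = 8 or x = -2.

x = -2, x = 2, x = 8


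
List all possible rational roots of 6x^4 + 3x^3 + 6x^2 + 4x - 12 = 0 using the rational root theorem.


Rational root theorem: possible roots are ±p/q where:
  p divides the constant term (-12): p ∈ {1, 2, 3, 4, 6, 12}
  q divides the leading coefficient (6): q ∈ {1, 2, 3, 6}

All possible rational roots: -12, -6, -4, -3, -2, -3/2, -4/3, -1, -2/3, -1/2, -1/3, -1/6, 1/6, 1/3, 1/2, 2/3, 1, 4/3, 3/2, 2, 3, 4, 6, 12

-12, -6, -4, -3, -2, -3/2, -4/3, -1, -2/3, -1/2, -1/3, -1/6, 1/6, 1/3, 1/2, 2/3, 1, 4/3, 3/2, 2, 3, 4, 6, 12


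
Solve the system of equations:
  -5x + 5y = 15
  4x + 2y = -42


Using Cramer's rule:
Determinant D = (-5)(2) - (4)(5) = -10 - 20 = -30
Dx = (15)(2) - (-42)(5) = 30 + 210 = 240
Dy = (-5)(-42) - (4)(15) = 210 - 60 = 150
x = Dx/D = 240/-30 = -8
y = Dy/D = 150/-30 = -5

x = -8, y = -5


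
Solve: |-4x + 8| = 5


An absolute value equation |expr| = 5 gives two cases:
Case 1: -4x + 8 = 5
  -4x = -3, so x = 3/4
Case 2: -4x + 8 = -5
  -4x = -13, so x = 13/4

x = 3/4, x = 13/4


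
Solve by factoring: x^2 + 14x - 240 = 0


We need two numbers that multiply to -240 and add to 14.
Those numbers are 24 and -10 (since 24 * (-10) = -240 and 24 + (-10) = 14).
So x^2 + 14x - 240 = (x + 24)(x - 10) = 0
Setting each factor to zero: x = -24 or x = 10

x = -24, x = 10


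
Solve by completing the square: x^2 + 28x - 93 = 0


Start: x^2 + 28x - 93 = 0
Move constant: x^2 + 28x = 93
Half of 28 is 14, squared is 196
Add 196 to both sides: x^2 + 28x + 196 = 289
(x + 14)^2 = 289
x + 14 = ±17
x = -14 + 17 = 3 or x = -14 - 17 = -31

x = -31, x = 3


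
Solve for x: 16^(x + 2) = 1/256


Express both sides with the same base.
1/256 = 16^(-2)
Since the bases match, equate exponents: x + 2 = -2
So x = -2 - (2) = -4

x = -4


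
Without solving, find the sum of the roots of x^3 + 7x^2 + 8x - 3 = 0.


By Vieta's formulas for x^3 + bx^2 + cx + d = 0:
  r1 + r2 + r3 = -b/a = -7
  r1*r2 + r1*r3 + r2*r3 = c/a = 8
  r1*r2*r3 = -d/a = 3


Sum = -7


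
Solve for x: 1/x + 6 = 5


Subtract 6 from both sides: 1/x = -1
Multiply both sides by x: 1 = -1 * x
Divide by -1: x = -1

x = -1


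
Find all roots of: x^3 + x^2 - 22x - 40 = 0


Let p(x) = x^3 + x^2 - 22x - 40. By the rational root theorem (leading coefficient 1), any rational root is an integer divisor of 40: try ±1, ±2, ... in turn.
Test x = 1: value = -60 ≠ 0.
Test x = -1: value = -18 ≠ 0.
Test x = 2: value = -72 ≠ 0.
Test x = -2: value = 0 ✓, so (x + 2) is a factor.
Synthetic division by (x + 2): bring down 1; 1(-2) + 1 = -1; (-1)(-2) - 22 = -20; (-20)(-2) - 40 = 0 → quotient x^2 - x - 20, remainder 0.
Solve the quadratic x^2 - x - 20 = 0: discriminant = (-1)^2 - 4(1)(-20) = 1 + 80 = 81.
sqrt(81) = 9, so x = (1 ± 9)/2: x = 5 or x = -4.
Collecting all roots found:

x = -4, x = -2, x = 5


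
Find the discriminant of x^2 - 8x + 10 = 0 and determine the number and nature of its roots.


For ax^2 + bx + c = 0, discriminant D = b^2 - 4ac
Here a = 1, b = -8, c = 10
D = (-8)^2 - 4(1)(10) = 64 - 40 = 24

D = 24 > 0 but not a perfect square
The equation has 2 distinct real irrational roots.

Discriminant = 24, 2 distinct real irrational roots


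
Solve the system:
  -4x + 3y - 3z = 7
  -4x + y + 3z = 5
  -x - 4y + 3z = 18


Using Cramer's rule. Expand each determinant along the first row.
D  = (-4)*[1*3 - 3*(-4)] - 3*[(-4)*3 - 3*(-1)] + (-3)*[(-4)*(-4) - 1*(-1)]
  = (-4)*(15) - 3*(-9) + (-3)*(17) = -84
Dx = 7*[1*3 - 3*(-4)] - 3*[5*3 - 3*18] + (-3)*[5*(-4) - 1*18]
  = 7*(15) - 3*(-39) + (-3)*(-38) = 336
Dy = (-4)*[5*3 - 3*18] - 7*[(-4)*3 - 3*(-1)] + (-3)*[(-4)*18 - 5*(-1)]
  = (-4)*(-39) - 7*(-9) + (-3)*(-67) = 420
Dz = (-4)*[1*18 - 5*(-4)] - 3*[(-4)*18 - 5*(-1)] + 7*[(-4)*(-4) - 1*(-1)]
  = (-4)*(38) - 3*(-67) + 7*(17) = 168
x = Dx/D = 336/-84 = -4, y = Dy/D = 420/-84 = -5, z = Dz/D = 168/-84 = -2
Check eq1: (-4)(-4) + (3)(-5) + (-3)(-2) = 7 = 7 ✓
Check eq2: (-4)(-4) + (1)(-5) + (3)(-2) = 5 = 5 ✓
Check eq3: (-1)(-4) + (-4)(-5) + (3)(-2) = 18 = 18 ✓

x = -4, y = -5, z = -2


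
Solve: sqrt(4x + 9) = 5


Square both sides: 4x + 9 = 5^2 = 25
4x = 25 - 9 = 16
x = 4
Check: sqrt(4*4 + 9) = sqrt(25) = 5 ✓

x = 4


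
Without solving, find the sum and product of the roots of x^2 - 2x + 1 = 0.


By Vieta's formulas for ax^2 + bx + c = 0:
  Sum of roots = -b/a
  Product of roots = c/a

Here a = 1, b = -2, c = 1
Sum = -(-2)/1 = 2
Product = 1/1 = 1

Sum = 2, Product = 1


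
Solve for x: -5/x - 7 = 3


Subtract -7 from both sides: -5/x = 10
Multiply both sides by x: -5 = 10 * x
Divide by 10: x = -1/2

x = -1/2


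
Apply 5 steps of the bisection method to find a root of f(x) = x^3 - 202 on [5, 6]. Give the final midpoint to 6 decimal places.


f(x) = x^3 - 202
f(5) = -77 < 0
f(6) = 14 > 0

Step 1: midpoint = (5.000000 + 6.000000)/2 = 5.500000
  f(5.500000) = -35.625000
  f(mid) < 0, so root is in [5.500000, 6.000000]

Step 2: midpoint = (5.500000 + 6.000000)/2 = 5.750000
  f(5.750000) = -11.890625
  f(mid) < 0, so root is in [5.750000, 6.000000]

Step 3: midpoint = (5.750000 + 6.000000)/2 = 5.875000
  f(5.875000) = 0.779297
  f(mid) > 0, so root is in [5.750000, 5.875000]

Step 4: midpoint = (5.750000 + 5.875000)/2 = 5.812500
  f(5.812500) = -5.623779
  f(mid) < 0, so root is in [5.812500, 5.875000]

Step 5: midpoint = (5.812500 + 5.875000)/2 = 5.843750
  f(5.843750) = -2.439362
  f(mid) < 0, so root is in [5.843750, 5.875000]

midpoint = 5.843750


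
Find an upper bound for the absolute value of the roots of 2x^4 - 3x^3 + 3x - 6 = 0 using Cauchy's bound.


Cauchy's bound: all roots r satisfy |r| <= 1 + max(|a_i/a_n|) for i = 0,...,n-1
where a_n is the leading coefficient.

Coefficients: [2, -3, 0, 3, -6]
Leading coefficient a_n = 2
Ratios |a_i/a_n|: 3/2, 0, 3/2, 3
Maximum ratio: 3
Cauchy's bound: |r| <= 1 + 3 = 4

Upper bound = 4


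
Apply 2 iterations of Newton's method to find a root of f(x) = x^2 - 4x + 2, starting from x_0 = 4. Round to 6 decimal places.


Newton's method: x_(n+1) = x_n - f(x_n)/f'(x_n)
f(x) = x^2 - 4x + 2
f'(x) = 2x - 4

Iteration 1:
  f(4.000000) = 2.000000
  f'(4.000000) = 4.000000
  x_1 = 4.000000 - (2.000000)/(4.000000) = 3.500000

Iteration 2:
  f(3.500000) = 0.250000
  f'(3.500000) = 3.000000
  x_2 = 3.500000 - (0.250000)/(3.000000) = 3.416667

x_2 = 3.416667


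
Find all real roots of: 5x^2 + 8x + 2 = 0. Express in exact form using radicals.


Using the quadratic formula: x = (-b ± sqrt(b^2 - 4ac)) / (2a)
Here a = 5, b = 8, c = 2
Discriminant = b^2 - 4ac = 8^2 - 4(5)(2) = 64 - 40 = 24
Since discriminant = 24 > 0, there are two real roots.
x = (-8 ± 2*sqrt(6)) / 10
Simplifying: x = (-4 ± sqrt(6)) / 5
Numerically: x ≈ -0.3101 or x ≈ -1.2899

x = (-4 + sqrt(6)) / 5 or x = (-4 - sqrt(6)) / 5


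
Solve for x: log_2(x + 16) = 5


Convert to exponential form: x + 16 = 2^5 = 32
x = 32 - 16 = 16
Check: log_2(16 + 16) = log_2(32) = log_2(32) = 5 ✓

x = 16


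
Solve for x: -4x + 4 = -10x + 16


Starting with: -4x + 4 = -10x + 16
Move all x terms to left: (-4 + 10)x = 16 - 4
Simplify: 6x = 12
Divide both sides by 6: x = 2

x = 2


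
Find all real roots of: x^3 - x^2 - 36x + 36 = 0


Let p(x) = x^3 - x^2 - 36x + 36. By the rational root theorem (leading coefficient 1), any rational root is an integer divisor of 36: try ±1, ±2, ... in turn.
Test x = 1: value = 0 ✓, so (x - 1) is a factor.
Synthetic division by (x - 1): bring down 1; 1(1) - 1 = 0; 0(1) - 36 = -36; (-36)(1) + 36 = 0 → quotient x^2 - 36, remainder 0.
Solve the quadratic x^2 - 36 = 0: discriminant = 0^2 - 4(1)(-36) = 0 + 144 = 144.
sqrt(144) = 12, so x = (0 ± 12)/2: x = 6 or x = -6.

x = -6, x = 1, x = 6


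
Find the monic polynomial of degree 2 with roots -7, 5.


A monic polynomial with roots -7, 5 is:
p(x) = (x + 7)(x - 5)
After multiplying by (x + 7): x + 7
After multiplying by (x - 5): x^2 + 2x - 35

x^2 + 2x - 35


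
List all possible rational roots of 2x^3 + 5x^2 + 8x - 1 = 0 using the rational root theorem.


Rational root theorem: possible roots are ±p/q where:
  p divides the constant term (-1): p ∈ {1}
  q divides the leading coefficient (2): q ∈ {1, 2}

All possible rational roots: -1, -1/2, 1/2, 1

-1, -1/2, 1/2, 1


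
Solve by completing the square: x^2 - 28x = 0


Start: x^2 - 28x + 0 = 0
Move constant: x^2 - 28x = 0
Half of -28 is -14, squared is 196
Add 196 to both sides: x^2 - 28x + 196 = 196
(x - 14)^2 = 196
x - 14 = ±14
x = 14 + 14 = 28 or x = 14 - 14 = 0

x = 0, x = 28


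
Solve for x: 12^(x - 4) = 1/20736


Express both sides with the same base.
1/20736 = 12^(-4)
Since the bases match, equate exponents: x - 4 = -4
So x = -4 - (-4) = 0

x = 0


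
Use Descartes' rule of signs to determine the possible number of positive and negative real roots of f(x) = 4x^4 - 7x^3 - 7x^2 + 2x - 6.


Descartes' rule of signs:

For positive roots, count sign changes in f(x) = 4x^4 - 7x^3 - 7x^2 + 2x - 6:
Signs of coefficients: +, -, -, +, -
Number of sign changes: 3
Possible positive real roots: 3, 1

For negative roots, examine f(-x) = 4x^4 + 7x^3 - 7x^2 - 2x - 6:
Signs of coefficients: +, +, -, -, -
Number of sign changes: 1
Possible negative real roots: 1

Positive roots: 3 or 1; Negative roots: 1


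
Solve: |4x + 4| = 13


An absolute value equation |expr| = 13 gives two cases:
Case 1: 4x + 4 = 13
  4x = 9, so x = 9/4
Case 2: 4x + 4 = -13
  4x = -17, so x = -17/4

x = -17/4, x = 9/4


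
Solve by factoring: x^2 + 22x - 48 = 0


We need two numbers that multiply to -48 and add to 22.
Those numbers are 24 and -2 (since 24 * (-2) = -48 and 24 + (-2) = 22).
So x^2 + 22x - 48 = (x + 24)(x - 2) = 0
Setting each factor to zero: x = -24 or x = 2

x = -24, x = 2


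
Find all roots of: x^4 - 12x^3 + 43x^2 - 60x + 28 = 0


Let p(x) = x^4 - 12x^3 + 43x^2 - 60x + 28. By the rational root theorem (leading coefficient 1), any rational root is an integer divisor of 28: try ±1, ±2, ... in turn.
Test x = 1: value = 0 ✓, so (x - 1) is a factor.
Synthetic division by (x - 1): bring down 1; 1(1) - 12 = -11; (-11)(1) + 43 = 32; 32(1) - 60 = -28; (-28)(1) + 28 = 0 → quotient x^3 - 11x^2 + 32x - 28, remainder 0.
Continue with the quotient x^3 - 11x^2 + 32x - 28 (candidates must divide 28; re-test x = 1 first in case it repeats).
Test x = 1: value = -6 ≠ 0.
Test x = -1: value = -72 ≠ 0.
Test x = 2: value = 0 ✓, so (x - 2) is a factor.
Synthetic division by (x - 2): bring down 1; 1(2) - 11 = -9; (-9)(2) + 32 = 14; 14(2) - 28 = 0 → quotient x^2 - 9x + 14, remainder 0.
Solve the quadratic x^2 - 9x + 14 = 0: discriminant = (-9)^2 - 4(1)(14) = 81 - 56 = 25.
sqrt(25) = 5, so x = (9 ± 5)/2: x = 7 or x = 2.
Collecting all roots found:

x = 1, x = 2 (multiplicity 2), x = 7
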